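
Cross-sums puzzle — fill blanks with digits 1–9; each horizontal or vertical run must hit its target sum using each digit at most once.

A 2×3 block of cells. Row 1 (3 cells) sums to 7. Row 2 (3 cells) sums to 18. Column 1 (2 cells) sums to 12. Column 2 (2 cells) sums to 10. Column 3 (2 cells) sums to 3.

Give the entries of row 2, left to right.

7 in 3 cells must be {1,2,4}; 3 in 2 cells must be {1,2}.
The 7 across and the 12 down share only 4, so (1,1) = 4.
(2,1) = 12 − 4 = 8 completes the 12 down.
Given what's placed, (2,3) must be 1 to fit the 18 across and 3 down.
(1,3) = 3 − 1 = 2 completes the 3 down.
(2,2) = 18 − 9 = 9 completes the 18 across.
(1,2) = 7 − 6 = 1 completes the 7 across.

8 9 1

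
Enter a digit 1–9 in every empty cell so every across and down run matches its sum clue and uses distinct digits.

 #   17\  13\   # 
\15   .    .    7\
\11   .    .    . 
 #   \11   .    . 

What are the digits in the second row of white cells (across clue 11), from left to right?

8 2 1

17 in 2 cells must be {8,9}.
The 11 across and the 17 down share only 8, so R2C1 = 8.
R1C1 = 17 − 8 = 9 completes the 17 down.
R1C2 = 15 − 9 = 6 completes the 15 across.
R2C2 = 2: the only remaining digit allowed by both the 11 across and the 13 down.
R2C3 = 11 − 10 = 1 completes the 11 across.
R3C2 = 13 − 8 = 5 completes the 13 down.
R3C3 = 11 − 5 = 6 completes the 11 across.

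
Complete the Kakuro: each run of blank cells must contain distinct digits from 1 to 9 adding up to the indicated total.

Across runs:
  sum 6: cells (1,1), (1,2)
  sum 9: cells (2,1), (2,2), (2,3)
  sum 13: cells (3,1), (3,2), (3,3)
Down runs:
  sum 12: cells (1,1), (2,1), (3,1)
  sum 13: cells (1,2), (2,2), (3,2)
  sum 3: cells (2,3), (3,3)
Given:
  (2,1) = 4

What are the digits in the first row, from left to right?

5, 1

3 in 2 cells must be {1,2}.
Given what's placed, (2,3) must be 2 to fit the 9 across and 3 down.
(3,3) = 3 − 2 = 1 completes the 3 down.
(2,2) = 9 − 6 = 3 completes the 9 across.
Nothing is forced directly, so branch on (1,1), whose candidates are 1 or 2 or 5. If (1,1) = 1: then (1,2) would have to be in {5} for the 6 across but in {1,2,4,6,8,9} for the 13 down — contradiction. If (1,1) = 2: that forces (1,2) = 4, after which (3,1) would have to be in {3,4,5,7,8,9} for the 13 across but in {6} for the 12 down — contradiction. So (1,1) = 5.
(1,2) = 6 − 5 = 1 completes the 6 across.
(3,1) = 12 − 9 = 3 completes the 12 down.
(3,2) = 13 − 4 = 9 completes the 13 across.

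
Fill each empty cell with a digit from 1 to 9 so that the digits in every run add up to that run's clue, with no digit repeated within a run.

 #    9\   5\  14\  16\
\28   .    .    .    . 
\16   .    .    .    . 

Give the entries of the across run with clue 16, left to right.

16 in 2 cells must be {7,9}.
Only 4 fits R1C2 under both its across sum 28 and down sum 5.
R2C2 = 5 − 4 = 1 completes the 5 down.
Nothing is forced directly, so branch on R2C4, whose candidates are 7 or 9. If R2C4 = 9: that forces R1C4 = 7, after which R2C3 would have to be in {2,4} for the 16 across but in {5,6,8,9} for the 14 down — contradiction. So R2C4 = 7.
R1C4 = 16 − 7 = 9 completes the 16 down.
R1C3 = 8: the only remaining digit allowed by both the 28 across and the 14 down.
R2C3 = 14 − 8 = 6 completes the 14 down.
R1C1 = 28 − 21 = 7 completes the 28 across.
R2C1 = 16 − 14 = 2 completes the 16 across.

2, 1, 6, 7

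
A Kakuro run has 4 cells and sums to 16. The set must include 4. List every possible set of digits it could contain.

4 distinct digits from 1–9 sum between 10 and 30.
Keeping only sets containing 4.

{1,2,4,9}; {1,3,4,8}; {1,4,5,6}; {2,3,4,7}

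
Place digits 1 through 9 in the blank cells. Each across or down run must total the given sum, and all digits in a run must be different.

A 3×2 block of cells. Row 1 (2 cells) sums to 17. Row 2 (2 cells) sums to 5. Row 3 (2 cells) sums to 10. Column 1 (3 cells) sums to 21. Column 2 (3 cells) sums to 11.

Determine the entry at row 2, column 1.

17 in 2 cells must be {8,9}.
The 17 across and the 11 down share only 8, so (1,2) = 8.
The 5 across and the 21 down share only 4, so (2,1) = 4.
(2,2) = 5 − 4 = 1 completes the 5 across.
(3,2) = 11 − 9 = 2 completes the 11 down.
(1,1) = 17 − 8 = 9 completes the 17 across.
(3,1) = 10 − 2 = 8 completes the 10 across.

4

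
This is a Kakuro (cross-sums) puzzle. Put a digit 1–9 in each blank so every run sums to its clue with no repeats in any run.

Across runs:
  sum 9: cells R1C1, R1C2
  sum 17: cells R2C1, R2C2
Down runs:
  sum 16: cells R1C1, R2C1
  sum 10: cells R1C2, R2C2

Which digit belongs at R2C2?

17 in 2 cells must be {8,9}; 16 in 2 cells must be {7,9}.
The 9 across and the 16 down share only 7, so R1C1 = 7.
R1C2 = 9 − 7 = 2 completes the 9 across.
R2C1 = 16 − 7 = 9 completes the 16 down.
R2C2 = 17 − 9 = 8 completes the 17 across.

8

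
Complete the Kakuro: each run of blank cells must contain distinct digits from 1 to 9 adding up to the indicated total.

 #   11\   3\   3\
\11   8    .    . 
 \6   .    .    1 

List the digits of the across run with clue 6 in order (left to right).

6 in 3 cells must be {1,2,3}; 3 in 2 cells must be {1,2}.
R1C3 = 3 − 1 = 2 completes the 3 down.
R2C1 = 11 − 8 = 3 completes the 11 down.
R2C2 = 6 − 4 = 2 completes the 6 across.
R1C2 = 11 − 10 = 1 completes the 11 across.

3 2 1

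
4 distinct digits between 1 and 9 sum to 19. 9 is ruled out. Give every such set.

{1,3,7,8}; {1,4,6,8}; {1,5,6,7}; {2,3,6,8}; {2,4,5,8}; {2,4,6,7}; {3,4,5,7}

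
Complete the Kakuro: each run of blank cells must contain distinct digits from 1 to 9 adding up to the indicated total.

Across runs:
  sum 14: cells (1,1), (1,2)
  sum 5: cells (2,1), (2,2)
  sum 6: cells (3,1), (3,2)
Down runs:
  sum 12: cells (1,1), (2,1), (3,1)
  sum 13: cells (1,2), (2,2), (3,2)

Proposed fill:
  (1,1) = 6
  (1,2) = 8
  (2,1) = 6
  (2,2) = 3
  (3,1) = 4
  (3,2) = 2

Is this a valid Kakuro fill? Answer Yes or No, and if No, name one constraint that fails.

No — the down run (1,1)–(3,1) sums to 16, not 12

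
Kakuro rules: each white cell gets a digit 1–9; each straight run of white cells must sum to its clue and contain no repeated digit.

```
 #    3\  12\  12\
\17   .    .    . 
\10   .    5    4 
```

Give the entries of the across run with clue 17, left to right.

2, 7, 8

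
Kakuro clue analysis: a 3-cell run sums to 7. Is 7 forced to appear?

The only way to make 7 from 3 distinct digits is {1,2,4}, which does not contain 7.

No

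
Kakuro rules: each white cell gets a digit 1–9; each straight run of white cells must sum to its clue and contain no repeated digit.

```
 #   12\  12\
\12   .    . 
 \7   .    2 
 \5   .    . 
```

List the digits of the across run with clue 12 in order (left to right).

3, 9

R2C1 = 7 − 2 = 5 completes the 7 across.
No cell is forced outright now. R1C1 can only be 3 or 4 (the digits allowed by both its 12 across and its 12 down). If R1C1 = 4: then R1C2 would have to be in {8} for the 12 across but in {1,3,4,6,7,9} for the 12 down — contradiction. So R1C1 = 3.
R1C2 = 12 − 3 = 9 completes the 12 across.
R3C1 = 12 − 8 = 4 completes the 12 down.
R3C2 = 5 − 4 = 1 completes the 5 across.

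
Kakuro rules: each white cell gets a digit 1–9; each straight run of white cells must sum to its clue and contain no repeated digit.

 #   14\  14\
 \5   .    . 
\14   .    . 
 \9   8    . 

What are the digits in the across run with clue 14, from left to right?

5, 9

Given what's placed, R2C1 must be 5 to fit the 14 across and 14 down.
R2C2 = 14 − 5 = 9 completes the 14 across.
R3C2 = 9 − 8 = 1 completes the 9 across.
R1C1 = 14 − 13 = 1 completes the 14 down.
R1C2 = 5 − 1 = 4 completes the 5 across.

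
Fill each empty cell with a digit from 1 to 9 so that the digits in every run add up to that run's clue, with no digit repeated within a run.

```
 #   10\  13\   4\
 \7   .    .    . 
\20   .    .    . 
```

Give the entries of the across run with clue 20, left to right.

8, 9, 3

7 in 3 cells must be {1,2,4}; 4 in 2 cells must be {1,3}.
The 7 across and the 13 down share only 4, so R1C2 = 4.
Given what's placed, R1C3 must be 1 to fit the 7 across and 4 down.
R2C2 = 13 − 4 = 9 completes the 13 down.
R2C3 = 4 − 1 = 3 completes the 4 down.
R1C1 = 7 − 5 = 2 completes the 7 across.
R2C1 = 20 − 12 = 8 completes the 20 across.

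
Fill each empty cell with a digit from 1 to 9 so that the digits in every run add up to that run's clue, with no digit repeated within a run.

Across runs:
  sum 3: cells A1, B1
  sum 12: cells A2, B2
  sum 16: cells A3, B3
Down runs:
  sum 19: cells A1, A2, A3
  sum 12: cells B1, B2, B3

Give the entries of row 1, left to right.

3 in 2 cells must be {1,2}; 16 in 2 cells must be {7,9}.
The 3 across and the 19 down share only 2, so A1 = 2.
B1 = 3 − 2 = 1 completes the 3 across.
Given what's placed, A3 must be 9 to fit the 16 across and 19 down.
B3 = 16 − 9 = 7 completes the 16 across.
A2 = 19 − 11 = 8 completes the 19 down.
B2 = 12 − 8 = 4 completes the 12 across.

2 1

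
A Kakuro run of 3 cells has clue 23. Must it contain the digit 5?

No

The only way to make 23 from 3 distinct digits is {6,8,9}, which does not contain 5.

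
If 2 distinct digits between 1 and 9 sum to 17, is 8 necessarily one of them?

Yes

The only way to make 17 from 2 distinct digits is {8,9}, which contains 8.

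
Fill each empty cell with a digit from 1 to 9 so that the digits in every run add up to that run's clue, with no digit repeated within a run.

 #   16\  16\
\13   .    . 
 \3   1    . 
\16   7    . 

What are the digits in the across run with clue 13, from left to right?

8, 5

3 in 2 cells must be {1,2}; 16 in 2 cells must be {7,9}.
R1C1 = 16 − 8 = 8 completes the 16 down.
R1C2 = 13 − 8 = 5 completes the 13 across.
R2C2 = 3 − 1 = 2 completes the 3 across.
R3C2 = 16 − 7 = 9 completes the 16 across.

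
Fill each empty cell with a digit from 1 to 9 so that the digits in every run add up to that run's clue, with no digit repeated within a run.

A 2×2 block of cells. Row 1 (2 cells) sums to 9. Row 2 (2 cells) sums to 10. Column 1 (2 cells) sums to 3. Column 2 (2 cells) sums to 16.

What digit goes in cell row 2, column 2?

9

3 in 2 cells must be {1,2}; 16 in 2 cells must be {7,9}.
The 9 across and the 16 down share only 7, so (1,2) = 7.
(2,2) = 16 − 7 = 9 completes the 16 down.
(1,1) = 9 − 7 = 2 completes the 9 across.
(2,1) = 10 − 9 = 1 completes the 10 across.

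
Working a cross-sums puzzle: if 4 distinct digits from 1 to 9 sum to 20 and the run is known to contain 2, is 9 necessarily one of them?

Counterexample: {2,3,7,8} sums to 20 under that restriction without using 9.

No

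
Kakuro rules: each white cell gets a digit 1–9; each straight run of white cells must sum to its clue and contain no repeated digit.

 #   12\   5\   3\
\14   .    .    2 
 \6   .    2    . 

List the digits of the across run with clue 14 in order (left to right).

9, 3, 2

6 in 3 cells must be {1,2,3}; 3 in 2 cells must be {1,2}.
R1C2 = 5 − 2 = 3 completes the 5 down.
R2C1 = 3: the only remaining digit allowed by both the 6 across and the 12 down.
R2C3 = 6 − 5 = 1 completes the 6 across.
R1C1 = 14 − 5 = 9 completes the 14 across.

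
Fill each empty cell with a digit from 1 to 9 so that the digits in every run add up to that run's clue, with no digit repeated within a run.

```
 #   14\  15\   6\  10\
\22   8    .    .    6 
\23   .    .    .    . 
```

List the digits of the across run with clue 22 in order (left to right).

R1C2 = 7: the only remaining digit allowed by both the 22 across and the 15 down.
R1C3 = 22 − 21 = 1 completes the 22 across.
R2C1 = 14 − 8 = 6 completes the 14 down.
R2C2 = 15 − 7 = 8 completes the 15 down.
R2C3 = 6 − 1 = 5 completes the 6 down.
R2C4 = 23 − 19 = 4 completes the 23 across.

8, 7, 1, 6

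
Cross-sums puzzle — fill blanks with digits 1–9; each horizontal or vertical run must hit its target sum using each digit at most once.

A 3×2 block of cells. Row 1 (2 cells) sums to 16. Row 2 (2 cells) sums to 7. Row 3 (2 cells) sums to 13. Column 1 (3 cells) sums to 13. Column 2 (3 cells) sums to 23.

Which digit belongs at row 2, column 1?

1

16 in 2 cells must be {7,9}; 23 in 3 cells must be {6,8,9}.
The 16 across and the 23 down share only 9, so (1,2) = 9.
Given what's placed, (2,2) must be 6 to fit the 7 across and 23 down.
(3,2) = 23 − 15 = 8 completes the 23 down.
(1,1) = 16 − 9 = 7 completes the 16 across.
(2,1) = 7 − 6 = 1 completes the 7 across.
(3,1) = 13 − 8 = 5 completes the 13 across.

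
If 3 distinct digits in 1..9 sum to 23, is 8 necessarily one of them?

The only way to make 23 from 3 distinct digits is {6,8,9}, which contains 8.

Yes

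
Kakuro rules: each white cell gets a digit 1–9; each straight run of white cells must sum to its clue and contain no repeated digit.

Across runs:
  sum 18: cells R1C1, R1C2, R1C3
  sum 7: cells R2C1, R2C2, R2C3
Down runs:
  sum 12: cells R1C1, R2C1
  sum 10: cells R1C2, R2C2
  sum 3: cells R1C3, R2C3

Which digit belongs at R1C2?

7 in 3 cells must be {1,2,4}; 3 in 2 cells must be {1,2}.
The 7 across and the 12 down share only 4, so R2C1 = 4.
R1C1 = 12 − 4 = 8 completes the 12 down.
Given what's placed, R1C3 must be 1 to fit the 18 across and 3 down.
R2C3 = 3 − 1 = 2 completes the 3 down.
R1C2 = 18 − 9 = 9 completes the 18 across.
R2C2 = 7 − 6 = 1 completes the 7 across.

9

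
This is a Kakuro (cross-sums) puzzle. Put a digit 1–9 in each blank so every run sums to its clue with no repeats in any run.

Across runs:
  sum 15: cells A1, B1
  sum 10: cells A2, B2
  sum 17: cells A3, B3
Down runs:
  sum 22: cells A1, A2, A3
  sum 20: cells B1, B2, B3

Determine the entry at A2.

7

17 in 2 cells must be {8,9}.
Nothing is forced directly, so branch on A3, whose candidates are 8 or 9. If A3 = 8: that forces A1 = 9, B1 = 6, after which A2 would have to be in {1,2,3,4,6,7,8,9} for the 10 across but in {5} for the 22 down — contradiction. So A3 = 9.
B3 = 17 − 9 = 8 completes the 17 across.
Nothing is forced directly, so branch on B1, whose candidates are 7 or 9. If B1 = 7: that forces A1 = 8, after which A2 would have to be in {1,2,3,4,6,7,8,9} for the 10 across but in {5} for the 22 down — contradiction. So B1 = 9.
A1 = 15 − 9 = 6 completes the 15 across.
A2 = 22 − 15 = 7 completes the 22 down.
B2 = 10 − 7 = 3 completes the 10 across.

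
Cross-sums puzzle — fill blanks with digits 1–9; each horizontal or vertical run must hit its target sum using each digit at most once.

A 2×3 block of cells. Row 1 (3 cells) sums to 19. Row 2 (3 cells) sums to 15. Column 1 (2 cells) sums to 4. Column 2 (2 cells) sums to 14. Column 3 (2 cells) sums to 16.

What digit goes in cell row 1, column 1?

3

4 in 2 cells must be {1,3}; 16 in 2 cells must be {7,9}.
The 19 across and the 4 down share only 3, so (1,1) = 3.
Given what's placed, (1,2) must be 9 to fit the 19 across and 14 down.
(1,3) = 19 − 12 = 7 completes the 19 across.
(2,1) = 4 − 3 = 1 completes the 4 down.
(2,2) = 14 − 9 = 5 completes the 14 down.
(2,3) = 15 − 6 = 9 completes the 15 across.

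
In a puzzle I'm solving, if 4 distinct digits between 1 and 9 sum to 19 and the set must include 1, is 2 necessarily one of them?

No

Counterexample: {1,3,6,9} sums to 19 under that restriction without using 2.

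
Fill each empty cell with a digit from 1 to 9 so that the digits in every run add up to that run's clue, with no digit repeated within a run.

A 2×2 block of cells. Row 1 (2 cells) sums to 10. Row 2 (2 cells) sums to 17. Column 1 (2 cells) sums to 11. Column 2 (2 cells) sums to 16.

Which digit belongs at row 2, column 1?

17 in 2 cells must be {8,9}; 16 in 2 cells must be {7,9}.
The 17 across and the 16 down share only 9, so (2,2) = 9.
(1,2) = 16 − 9 = 7 completes the 16 down.
(2,1) = 17 − 9 = 8 completes the 17 across.
(1,1) = 10 − 7 = 3 completes the 10 across.

8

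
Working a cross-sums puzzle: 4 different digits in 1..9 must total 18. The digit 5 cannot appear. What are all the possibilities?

4 distinct digits from 1–9 sum between 10 and 30.
Dropping sets that contain 5.

{1,2,6,9}; {1,2,7,8}; {1,3,6,8}; {1,4,6,7}; {2,3,4,9}; {2,3,6,7}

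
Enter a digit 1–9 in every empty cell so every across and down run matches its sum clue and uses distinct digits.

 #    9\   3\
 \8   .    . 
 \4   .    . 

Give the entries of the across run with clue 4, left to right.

4 in 2 cells must be {1,3}; 3 in 2 cells must be {1,2}.
The 4 across and the 3 down share only 1, so R2C2 = 1.
R1C2 = 3 − 1 = 2 completes the 3 down.
R2C1 = 4 − 1 = 3 completes the 4 across.
R1C1 = 8 − 2 = 6 completes the 8 across.

3 1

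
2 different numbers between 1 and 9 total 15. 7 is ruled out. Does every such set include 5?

No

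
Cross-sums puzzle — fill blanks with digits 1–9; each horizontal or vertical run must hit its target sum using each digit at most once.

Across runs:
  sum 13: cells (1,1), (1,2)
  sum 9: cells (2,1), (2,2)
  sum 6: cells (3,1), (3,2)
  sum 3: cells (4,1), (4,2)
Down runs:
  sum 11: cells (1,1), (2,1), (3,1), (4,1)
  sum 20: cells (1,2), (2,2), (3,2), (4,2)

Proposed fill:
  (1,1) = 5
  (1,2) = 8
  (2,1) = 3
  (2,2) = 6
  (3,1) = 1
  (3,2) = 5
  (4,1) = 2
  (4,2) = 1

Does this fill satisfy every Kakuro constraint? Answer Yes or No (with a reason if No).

Across: 5+8=13; 3+6=9; 1+5=6; 2+1=3. Down: 5+3+1+2=11; 8+6+5+1=20. No digit repeats within any run.

Yes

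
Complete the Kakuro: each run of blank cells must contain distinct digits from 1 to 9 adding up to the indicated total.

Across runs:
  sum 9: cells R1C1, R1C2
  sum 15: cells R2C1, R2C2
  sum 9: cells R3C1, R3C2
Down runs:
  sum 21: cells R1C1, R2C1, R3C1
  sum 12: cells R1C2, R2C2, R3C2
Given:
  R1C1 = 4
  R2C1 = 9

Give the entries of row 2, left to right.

9 6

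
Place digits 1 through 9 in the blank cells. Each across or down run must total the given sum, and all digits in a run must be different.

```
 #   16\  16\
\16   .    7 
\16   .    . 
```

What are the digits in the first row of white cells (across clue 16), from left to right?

9 7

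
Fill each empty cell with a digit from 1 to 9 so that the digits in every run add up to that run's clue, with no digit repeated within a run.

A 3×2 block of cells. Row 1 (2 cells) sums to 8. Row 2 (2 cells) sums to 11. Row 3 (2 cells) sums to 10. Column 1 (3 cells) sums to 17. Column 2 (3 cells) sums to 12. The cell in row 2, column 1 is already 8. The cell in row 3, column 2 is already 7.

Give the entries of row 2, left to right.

(2,2) = 11 − 8 = 3 completes the 11 across.
(3,1) = 10 − 7 = 3 completes the 10 across.
(1,1) = 17 − 11 = 6 completes the 17 down.
(1,2) = 8 − 6 = 2 completes the 8 across.

8 3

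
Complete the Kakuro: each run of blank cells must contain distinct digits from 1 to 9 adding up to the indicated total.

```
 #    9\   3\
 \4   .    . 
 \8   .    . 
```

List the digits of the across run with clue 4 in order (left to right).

3 1

4 in 2 cells must be {1,3}; 3 in 2 cells must be {1,2}.
The 4 across and the 3 down share only 1, so R1C2 = 1.
R2C2 = 3 − 1 = 2 completes the 3 down.
R1C1 = 4 − 1 = 3 completes the 4 across.
R2C1 = 8 − 2 = 6 completes the 8 across.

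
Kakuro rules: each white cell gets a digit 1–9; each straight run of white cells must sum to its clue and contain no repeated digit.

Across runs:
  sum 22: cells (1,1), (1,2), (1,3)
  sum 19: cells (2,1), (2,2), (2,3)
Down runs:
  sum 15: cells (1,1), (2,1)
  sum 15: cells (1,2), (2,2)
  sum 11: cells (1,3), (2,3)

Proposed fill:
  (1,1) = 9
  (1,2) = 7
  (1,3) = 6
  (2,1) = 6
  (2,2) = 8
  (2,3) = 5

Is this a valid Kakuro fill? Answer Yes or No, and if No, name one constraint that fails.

Yes

Across: 9+7+6=22; 6+8+5=19. Down: 9+6=15; 7+8=15; 6+5=11. No digit repeats within any run.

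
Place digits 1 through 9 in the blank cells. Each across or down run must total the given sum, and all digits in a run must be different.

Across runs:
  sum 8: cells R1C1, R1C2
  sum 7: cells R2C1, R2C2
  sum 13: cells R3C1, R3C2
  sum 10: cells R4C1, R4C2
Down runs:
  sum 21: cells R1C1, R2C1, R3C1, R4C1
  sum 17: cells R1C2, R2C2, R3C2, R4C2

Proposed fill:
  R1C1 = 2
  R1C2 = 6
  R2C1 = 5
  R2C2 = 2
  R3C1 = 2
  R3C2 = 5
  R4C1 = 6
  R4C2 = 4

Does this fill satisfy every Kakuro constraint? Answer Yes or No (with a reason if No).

No — the across run R3C1–R3C2 sums to 7, not 13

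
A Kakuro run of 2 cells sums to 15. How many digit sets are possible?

2 distinct digits from 1–9 sum between 3 and 17.
Enumerating: {6,9}, {7,8}.

2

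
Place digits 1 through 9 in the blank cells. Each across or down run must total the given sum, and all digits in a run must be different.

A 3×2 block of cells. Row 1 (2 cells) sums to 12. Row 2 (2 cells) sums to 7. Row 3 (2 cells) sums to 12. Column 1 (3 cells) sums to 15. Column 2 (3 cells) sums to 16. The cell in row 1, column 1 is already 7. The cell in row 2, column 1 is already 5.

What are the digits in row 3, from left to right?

(1,2) = 12 − 7 = 5 completes the 12 across.
(2,2) = 7 − 5 = 2 completes the 7 across.
(3,1) = 15 − 12 = 3 completes the 15 down.
(3,2) = 12 − 3 = 9 completes the 12 across.

3 9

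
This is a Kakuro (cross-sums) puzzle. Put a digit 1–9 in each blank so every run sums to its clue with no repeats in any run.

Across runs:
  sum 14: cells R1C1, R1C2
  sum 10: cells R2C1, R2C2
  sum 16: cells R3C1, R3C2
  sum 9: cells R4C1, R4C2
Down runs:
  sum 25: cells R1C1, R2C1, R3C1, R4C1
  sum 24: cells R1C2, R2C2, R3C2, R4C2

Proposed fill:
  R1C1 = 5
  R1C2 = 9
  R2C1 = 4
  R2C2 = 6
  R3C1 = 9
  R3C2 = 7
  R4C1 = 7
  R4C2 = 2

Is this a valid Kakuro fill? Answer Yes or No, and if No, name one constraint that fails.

Across: 5+9=14; 4+6=10; 9+7=16; 7+2=9. Down: 5+4+9+7=25; 9+6+7+2=24. No digit repeats within any run.

Yes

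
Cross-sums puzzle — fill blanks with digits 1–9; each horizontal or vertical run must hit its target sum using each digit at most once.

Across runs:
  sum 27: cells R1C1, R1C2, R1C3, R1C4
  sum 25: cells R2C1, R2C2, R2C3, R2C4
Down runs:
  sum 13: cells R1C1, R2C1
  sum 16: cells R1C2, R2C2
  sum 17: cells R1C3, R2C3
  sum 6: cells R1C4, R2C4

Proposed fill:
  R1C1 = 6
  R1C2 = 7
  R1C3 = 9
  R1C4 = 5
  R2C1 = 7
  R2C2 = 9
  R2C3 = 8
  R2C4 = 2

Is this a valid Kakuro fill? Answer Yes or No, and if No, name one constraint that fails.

No — the down run R1C4–R2C4 sums to 7, not 6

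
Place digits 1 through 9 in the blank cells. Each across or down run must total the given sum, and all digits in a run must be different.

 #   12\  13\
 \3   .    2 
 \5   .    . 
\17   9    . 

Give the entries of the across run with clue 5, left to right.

3 in 2 cells must be {1,2}; 17 in 2 cells must be {8,9}.
R1C1 = 3 − 2 = 1 completes the 3 across.
R2C1 = 12 − 10 = 2 completes the 12 down.
R2C2 = 5 − 2 = 3 completes the 5 across.
R3C2 = 17 − 9 = 8 completes the 17 across.

2, 3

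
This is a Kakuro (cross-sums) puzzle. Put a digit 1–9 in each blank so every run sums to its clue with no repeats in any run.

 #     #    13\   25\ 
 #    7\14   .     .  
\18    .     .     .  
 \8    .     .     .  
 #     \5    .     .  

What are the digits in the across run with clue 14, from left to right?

6 8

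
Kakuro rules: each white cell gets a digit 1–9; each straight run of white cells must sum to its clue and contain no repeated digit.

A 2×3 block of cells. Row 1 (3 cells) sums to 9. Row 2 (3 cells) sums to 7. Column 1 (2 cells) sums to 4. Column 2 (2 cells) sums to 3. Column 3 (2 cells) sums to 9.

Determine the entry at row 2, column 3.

4

7 in 3 cells must be {1,2,4}; 4 in 2 cells must be {1,3}; 3 in 2 cells must be {1,2}.
The 7 across and the 4 down share only 1, so (2,1) = 1.
Given what's placed, (2,2) must be 2 to fit the 7 across and 3 down.
(2,3) = 7 − 3 = 4 completes the 7 across.
(1,1) = 4 − 1 = 3 completes the 4 down.
(1,2) = 3 − 2 = 1 completes the 3 down.
(1,3) = 9 − 4 = 5 completes the 9 across.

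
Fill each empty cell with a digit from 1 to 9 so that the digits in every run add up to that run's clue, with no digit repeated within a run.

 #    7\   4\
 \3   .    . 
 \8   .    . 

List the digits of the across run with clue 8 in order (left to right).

5 3

3 in 2 cells must be {1,2}; 4 in 2 cells must be {1,3}.
The 3 across and the 4 down share only 1, so R1C2 = 1.
R2C2 = 4 − 1 = 3 completes the 4 down.
R1C1 = 3 − 1 = 2 completes the 3 across.
R2C1 = 8 − 3 = 5 completes the 8 across.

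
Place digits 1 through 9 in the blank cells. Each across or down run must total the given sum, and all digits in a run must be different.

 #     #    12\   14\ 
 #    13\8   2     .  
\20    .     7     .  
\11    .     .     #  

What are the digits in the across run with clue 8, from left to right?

R1C3 = 8 − 2 = 6 completes the 8 across.
R2C3 = 14 − 6 = 8 completes the 14 down.
R3C2 = 12 − 9 = 3 completes the 12 down.
R2C1 = 20 − 15 = 5 completes the 20 across.
R3C1 = 11 − 3 = 8 completes the 11 across.

2 6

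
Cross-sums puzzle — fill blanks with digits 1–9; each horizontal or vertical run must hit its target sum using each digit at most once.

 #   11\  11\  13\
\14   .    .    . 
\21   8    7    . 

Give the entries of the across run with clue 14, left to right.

3, 4, 7

R1C1 = 11 − 8 = 3 completes the 11 down.
R1C2 = 11 − 7 = 4 completes the 11 down.
R1C3 = 14 − 7 = 7 completes the 14 across.
R2C3 = 21 − 15 = 6 completes the 21 across.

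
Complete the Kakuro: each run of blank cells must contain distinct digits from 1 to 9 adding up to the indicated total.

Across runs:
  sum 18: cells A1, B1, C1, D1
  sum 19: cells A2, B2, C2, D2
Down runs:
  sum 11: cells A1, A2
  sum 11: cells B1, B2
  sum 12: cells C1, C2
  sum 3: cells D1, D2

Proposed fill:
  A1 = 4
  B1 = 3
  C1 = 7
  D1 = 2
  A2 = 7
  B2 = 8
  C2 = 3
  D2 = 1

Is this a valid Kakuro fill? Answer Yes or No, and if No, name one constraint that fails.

No — the down run C1–C2 sums to 10, not 12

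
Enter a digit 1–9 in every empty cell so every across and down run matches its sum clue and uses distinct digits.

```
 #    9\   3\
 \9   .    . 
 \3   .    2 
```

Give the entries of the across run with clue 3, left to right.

3 in 2 cells must be {1,2}.
R1C2 = 3 − 2 = 1 completes the 3 down.
R2C1 = 3 − 2 = 1 completes the 3 across.
R1C1 = 9 − 1 = 8 completes the 9 across.

1, 2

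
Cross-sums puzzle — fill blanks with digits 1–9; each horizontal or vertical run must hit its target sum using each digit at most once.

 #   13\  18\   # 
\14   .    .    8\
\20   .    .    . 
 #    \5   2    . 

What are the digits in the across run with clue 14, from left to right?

5, 9

R1C2 = 9: the only remaining digit allowed by both the 14 across and the 18 down.
R2C2 = 18 − 11 = 7 completes the 18 down.
Given what's placed, R2C3 must be 5 to fit the 20 across and 8 down.
R3C3 = 5 − 2 = 3 completes the 5 across.
R1C1 = 14 − 9 = 5 completes the 14 across.
R2C1 = 20 − 12 = 8 completes the 20 across.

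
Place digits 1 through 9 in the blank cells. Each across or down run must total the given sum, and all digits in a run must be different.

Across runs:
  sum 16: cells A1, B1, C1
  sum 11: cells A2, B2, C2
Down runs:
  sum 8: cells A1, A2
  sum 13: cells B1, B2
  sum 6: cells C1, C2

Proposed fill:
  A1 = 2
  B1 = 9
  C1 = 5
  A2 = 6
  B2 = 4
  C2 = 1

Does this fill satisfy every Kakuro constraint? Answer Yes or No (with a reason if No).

Across: 2+9+5=16; 6+4+1=11. Down: 2+6=8; 9+4=13; 5+1=6. No digit repeats within any run.

Yes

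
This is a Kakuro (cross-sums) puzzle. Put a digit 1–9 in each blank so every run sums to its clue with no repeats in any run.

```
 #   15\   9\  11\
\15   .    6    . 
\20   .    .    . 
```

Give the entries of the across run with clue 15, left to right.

R2C2 = 9 − 6 = 3 completes the 9 down.
Nothing is forced directly, so branch on R1C1, whose candidates are 7 or 8. If R1C1 = 8: then R1C3 would have to be in {1} for the 15 across but in {2,3,4,5,6,7,8,9} for the 11 down — contradiction. So R1C1 = 7.
R1C3 = 15 − 13 = 2 completes the 15 across.
R2C1 = 15 − 7 = 8 completes the 15 down.
R2C3 = 20 − 11 = 9 completes the 20 across.

7 6 2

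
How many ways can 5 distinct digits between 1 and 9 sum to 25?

5 distinct digits from 1–9 sum between 15 and 35.

12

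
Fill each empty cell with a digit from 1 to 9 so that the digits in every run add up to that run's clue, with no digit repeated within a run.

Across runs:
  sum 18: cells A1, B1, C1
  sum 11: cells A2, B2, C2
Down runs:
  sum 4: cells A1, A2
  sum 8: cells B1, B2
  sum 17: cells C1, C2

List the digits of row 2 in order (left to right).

4 in 2 cells must be {1,3}; 17 in 2 cells must be {8,9}.
The 11 across and the 17 down share only 8, so C2 = 8.
C1 = 17 − 8 = 9 completes the 17 down.
Given what's placed, A2 must be 1 to fit the 11 across and 4 down.
B2 = 11 − 9 = 2 completes the 11 across.
A1 = 4 − 1 = 3 completes the 4 down.
B1 = 18 − 12 = 6 completes the 18 across.

1 2 8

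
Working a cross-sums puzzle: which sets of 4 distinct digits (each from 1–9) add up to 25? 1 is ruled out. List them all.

4 distinct digits from 1–9 sum between 10 and 30.
Dropping sets that contain 1.

{2,6,8,9}; {3,5,8,9}; {3,6,7,9}; {4,5,7,9}; {4,6,7,8}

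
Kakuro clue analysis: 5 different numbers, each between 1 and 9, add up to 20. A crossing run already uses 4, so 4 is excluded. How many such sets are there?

5 distinct digits from 1–9 sum between 15 and 35.
Dropping sets that contain 4.
Enumerating: {1,2,3,5,9}, {1,2,3,6,8}.

2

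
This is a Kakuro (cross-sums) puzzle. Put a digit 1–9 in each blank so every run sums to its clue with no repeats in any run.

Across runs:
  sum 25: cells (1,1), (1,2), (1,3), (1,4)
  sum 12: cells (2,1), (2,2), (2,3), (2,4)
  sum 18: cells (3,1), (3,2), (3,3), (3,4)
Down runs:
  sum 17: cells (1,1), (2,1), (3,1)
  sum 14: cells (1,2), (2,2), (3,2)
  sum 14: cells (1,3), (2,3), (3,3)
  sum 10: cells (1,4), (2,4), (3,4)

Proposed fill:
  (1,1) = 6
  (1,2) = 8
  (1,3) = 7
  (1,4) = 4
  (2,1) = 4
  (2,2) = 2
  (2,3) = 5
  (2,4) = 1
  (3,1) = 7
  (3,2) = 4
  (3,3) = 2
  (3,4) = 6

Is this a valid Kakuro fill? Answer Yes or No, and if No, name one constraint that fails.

No — the down run (1,4)–(3,4) sums to 11, not 10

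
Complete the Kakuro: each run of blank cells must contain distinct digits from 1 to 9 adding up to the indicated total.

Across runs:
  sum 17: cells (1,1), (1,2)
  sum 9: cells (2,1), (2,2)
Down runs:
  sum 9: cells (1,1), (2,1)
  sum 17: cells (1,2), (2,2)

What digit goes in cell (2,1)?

1

17 in 2 cells must be {8,9}.
The 17 across and the 9 down share only 8, so (1,1) = 8.
(1,2) = 17 − 8 = 9 completes the 17 across.
(2,1) = 9 − 8 = 1 completes the 9 down.
(2,2) = 9 − 1 = 8 completes the 9 across.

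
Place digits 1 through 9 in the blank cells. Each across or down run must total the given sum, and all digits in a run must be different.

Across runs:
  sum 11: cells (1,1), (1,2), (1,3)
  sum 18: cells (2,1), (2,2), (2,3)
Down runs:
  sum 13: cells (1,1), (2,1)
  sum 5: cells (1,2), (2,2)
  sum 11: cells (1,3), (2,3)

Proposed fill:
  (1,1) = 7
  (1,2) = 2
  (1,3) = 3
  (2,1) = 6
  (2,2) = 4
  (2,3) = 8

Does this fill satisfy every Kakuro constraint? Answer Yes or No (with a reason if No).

No — the down run (1,2)–(2,2) sums to 6, not 5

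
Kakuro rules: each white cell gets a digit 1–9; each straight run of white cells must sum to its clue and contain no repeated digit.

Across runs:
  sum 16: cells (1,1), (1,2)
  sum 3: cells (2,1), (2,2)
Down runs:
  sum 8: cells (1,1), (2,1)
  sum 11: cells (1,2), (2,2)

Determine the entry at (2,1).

1

16 in 2 cells must be {7,9}; 3 in 2 cells must be {1,2}.
The 16 across and the 8 down share only 7, so (1,1) = 7.
(1,2) = 16 − 7 = 9 completes the 16 across.
(2,1) = 8 − 7 = 1 completes the 8 down.
(2,2) = 3 − 1 = 2 completes the 3 across.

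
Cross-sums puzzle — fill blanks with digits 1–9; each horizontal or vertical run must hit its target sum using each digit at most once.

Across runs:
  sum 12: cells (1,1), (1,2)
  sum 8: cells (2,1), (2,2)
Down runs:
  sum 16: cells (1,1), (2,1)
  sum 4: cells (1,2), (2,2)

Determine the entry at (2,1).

7

16 in 2 cells must be {7,9}; 4 in 2 cells must be {1,3}.
The 12 across and the 4 down share only 3, so (1,2) = 3.
The 8 across and the 16 down share only 7, so (2,1) = 7.
(2,2) = 8 − 7 = 1 completes the 8 across.
(1,1) = 12 − 3 = 9 completes the 12 across.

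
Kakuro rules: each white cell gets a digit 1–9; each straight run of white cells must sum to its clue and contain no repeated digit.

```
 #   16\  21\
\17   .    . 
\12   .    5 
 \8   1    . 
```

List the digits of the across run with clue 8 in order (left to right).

17 in 2 cells must be {8,9}.
R1C2 = 9: the only remaining digit allowed by both the 17 across and the 21 down.
R2C1 = 12 − 5 = 7 completes the 12 across.
R3C2 = 8 − 1 = 7 completes the 8 across.
R1C1 = 17 − 9 = 8 completes the 17 across.

1 7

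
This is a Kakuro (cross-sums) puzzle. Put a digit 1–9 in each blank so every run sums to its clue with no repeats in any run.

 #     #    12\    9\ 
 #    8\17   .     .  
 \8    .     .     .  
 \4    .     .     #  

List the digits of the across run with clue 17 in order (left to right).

17 in 2 cells must be {8,9}; 4 in 2 cells must be {1,3}.
The 17 across and the 9 down share only 8, so R1C3 = 8.
R2C3 = 9 − 8 = 1 completes the 9 down.
R1C2 = 17 − 8 = 9 completes the 17 across.
R2C2 = 2: the only remaining digit allowed by both the 8 across and the 12 down.
R3C2 = 12 − 11 = 1 completes the 12 down.
R2C1 = 8 − 3 = 5 completes the 8 across.
R3C1 = 4 − 1 = 3 completes the 4 across.

9, 8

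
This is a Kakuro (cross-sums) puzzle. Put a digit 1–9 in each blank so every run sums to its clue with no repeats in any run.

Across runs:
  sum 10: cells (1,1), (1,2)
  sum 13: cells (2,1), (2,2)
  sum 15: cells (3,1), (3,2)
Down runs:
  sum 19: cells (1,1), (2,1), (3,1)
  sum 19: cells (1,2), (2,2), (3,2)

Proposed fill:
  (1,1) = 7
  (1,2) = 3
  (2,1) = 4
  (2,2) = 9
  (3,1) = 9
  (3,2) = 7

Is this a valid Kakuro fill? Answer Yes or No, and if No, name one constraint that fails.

No — the down run (1,1)–(3,1) sums to 20, not 19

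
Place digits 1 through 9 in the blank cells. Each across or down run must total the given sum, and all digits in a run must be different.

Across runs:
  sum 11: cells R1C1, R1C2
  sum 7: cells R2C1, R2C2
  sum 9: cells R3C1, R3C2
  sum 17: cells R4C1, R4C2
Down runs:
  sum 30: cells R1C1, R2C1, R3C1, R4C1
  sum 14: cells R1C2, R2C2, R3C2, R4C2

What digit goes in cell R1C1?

17 in 2 cells must be {8,9}; 30 in 4 cells must be {6,7,8,9}.
Only 6 fits R2C1 under both its across sum 7 and down sum 30.
R2C2 = 7 − 6 = 1 completes the 7 across.
Given what's placed, R4C2 must be 8 to fit the 17 across and 14 down.
R4C1 = 17 − 8 = 9 completes the 17 across.
No cell is forced outright now. R1C1 can only be 7 or 8 (the digits allowed by both its 11 across and its 30 down). If R1C1 = 7: then R1C2 would have to be in {4} for the 11 across but in {2,3} for the 14 down — contradiction. So R1C1 = 8.

8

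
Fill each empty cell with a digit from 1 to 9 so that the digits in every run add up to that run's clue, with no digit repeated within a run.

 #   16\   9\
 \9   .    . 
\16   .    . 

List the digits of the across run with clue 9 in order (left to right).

7 2

16 in 2 cells must be {7,9}.
The 9 across and the 16 down share only 7, so R1C1 = 7.
R1C2 = 9 − 7 = 2 completes the 9 across.
R2C1 = 16 − 7 = 9 completes the 16 down.
R2C2 = 16 − 9 = 7 completes the 16 across.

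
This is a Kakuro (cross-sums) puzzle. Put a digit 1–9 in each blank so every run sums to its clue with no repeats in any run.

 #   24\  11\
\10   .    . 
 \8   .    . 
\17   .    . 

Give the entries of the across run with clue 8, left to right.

7, 1

17 in 2 cells must be {8,9}; 24 in 3 cells must be {7,8,9}.
The 8 across and the 24 down share only 7, so R2C1 = 7.
R2C2 = 8 − 7 = 1 completes the 8 across.
Given what's placed, R3C2 must be 8 to fit the 17 across and 11 down.
R1C2 = 11 − 9 = 2 completes the 11 down.
R3C1 = 17 − 8 = 9 completes the 17 across.
R1C1 = 10 − 2 = 8 completes the 10 across.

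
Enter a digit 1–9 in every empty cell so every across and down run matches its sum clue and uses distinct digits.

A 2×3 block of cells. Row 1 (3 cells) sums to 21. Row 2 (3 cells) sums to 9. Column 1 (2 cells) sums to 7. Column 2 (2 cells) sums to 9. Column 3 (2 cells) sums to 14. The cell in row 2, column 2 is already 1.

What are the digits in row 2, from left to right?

3 1 5

(1,2) = 9 − 1 = 8 completes the 9 down.
No cell is forced outright now. (1,1) can only be 4 or 6 (the digits allowed by both its 21 across and its 7 down). If (1,1) = 6: then (1,3) would have to be in {7} for the 21 across but in {5,6,8,9} for the 14 down — contradiction. So (1,1) = 4.
(1,3) = 21 − 12 = 9 completes the 21 across.
(2,1) = 7 − 4 = 3 completes the 7 down.
(2,3) = 9 − 4 = 5 completes the 9 across.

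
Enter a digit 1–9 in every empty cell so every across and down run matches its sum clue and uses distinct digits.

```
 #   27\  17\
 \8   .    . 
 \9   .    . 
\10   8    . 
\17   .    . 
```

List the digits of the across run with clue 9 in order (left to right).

17 in 2 cells must be {8,9}.
R3C2 = 10 − 8 = 2 completes the 10 across.
Given what's placed, R4C1 must be 9 to fit the 17 across and 27 down.
R4C2 = 17 − 9 = 8 completes the 17 across.
No cell is forced outright now. R1C1 can only be 3 or 6 or 7 (the digits allowed by both its 8 across and its 27 down). If R1C1 = 3: then R1C2 would have to be in {5} for the 8 across but in {1,3,4,6} for the 17 down — contradiction. If R1C1 = 6: then R1C2 would have to be in {2} for the 8 across but in {1,3,4,6} for the 17 down — contradiction. So R1C1 = 7.
R1C2 = 8 − 7 = 1 completes the 8 across.
R2C1 = 27 − 24 = 3 completes the 27 down.
R2C2 = 9 − 3 = 6 completes the 9 across.

3 6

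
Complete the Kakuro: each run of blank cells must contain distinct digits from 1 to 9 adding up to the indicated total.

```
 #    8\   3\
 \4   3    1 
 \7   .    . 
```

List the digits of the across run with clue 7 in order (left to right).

4 in 2 cells must be {1,3}; 3 in 2 cells must be {1,2}.
R2C1 = 8 − 3 = 5 completes the 8 down.
R2C2 = 7 − 5 = 2 completes the 7 across.

5, 2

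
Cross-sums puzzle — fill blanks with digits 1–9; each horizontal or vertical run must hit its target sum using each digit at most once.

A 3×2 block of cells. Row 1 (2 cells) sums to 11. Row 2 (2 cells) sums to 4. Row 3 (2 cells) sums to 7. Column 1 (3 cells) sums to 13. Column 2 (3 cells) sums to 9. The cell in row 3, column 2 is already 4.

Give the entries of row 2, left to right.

4 in 2 cells must be {1,3}.
Given what's placed, (2,2) must be 3 to fit the 4 across and 9 down.
(3,1) = 7 − 4 = 3 completes the 7 across.
(1,2) = 9 − 7 = 2 completes the 9 down.
(2,1) = 4 − 3 = 1 completes the 4 across.
(1,1) = 11 − 2 = 9 completes the 11 across.

1 3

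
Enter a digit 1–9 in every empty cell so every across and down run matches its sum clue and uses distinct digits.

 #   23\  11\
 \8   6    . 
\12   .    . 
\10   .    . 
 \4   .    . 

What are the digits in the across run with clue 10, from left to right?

9 1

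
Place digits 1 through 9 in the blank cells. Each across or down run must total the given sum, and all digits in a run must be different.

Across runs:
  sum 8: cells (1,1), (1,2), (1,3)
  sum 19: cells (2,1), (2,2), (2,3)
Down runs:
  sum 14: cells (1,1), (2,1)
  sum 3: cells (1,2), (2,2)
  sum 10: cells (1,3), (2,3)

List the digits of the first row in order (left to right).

5, 1, 2

3 in 2 cells must be {1,2}.
The 8 across and the 14 down share only 5, so (1,1) = 5.
(2,1) = 14 − 5 = 9 completes the 14 down.
Given what's placed, (2,2) must be 2 to fit the 19 across and 3 down.
(2,3) = 19 − 11 = 8 completes the 19 across.
(1,2) = 3 − 2 = 1 completes the 3 down.
(1,3) = 8 − 6 = 2 completes the 8 across.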